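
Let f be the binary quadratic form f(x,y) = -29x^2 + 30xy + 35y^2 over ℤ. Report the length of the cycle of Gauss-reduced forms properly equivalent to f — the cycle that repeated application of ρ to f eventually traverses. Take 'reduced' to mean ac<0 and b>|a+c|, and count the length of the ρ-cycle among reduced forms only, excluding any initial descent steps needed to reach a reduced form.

D = 4960, ⌊√D⌋ = 70
river: ρ → (35,40,-24)
river: ρ → (-24,56,19)
river: ρ → (19,58,-21)
river: ρ → (-21,68,4)
river: ρ → (4,68,-21)
river: ρ → (-21,58,19)
river: ρ → (19,56,-24)
river: ρ → (-24,40,35)
river: ρ → (35,30,-29)
river: ρ → (-29,28,36)
river: ρ → (36,44,-21)
river: ρ → (-21,40,40)
river: ρ → (40,40,-21)
river: ρ → (-21,44,36)
river: ρ → (36,28,-29)
river: ρ → (-29,30,35)
ρ-cycle length = 16 (tail of 0 descent steps not counted)

16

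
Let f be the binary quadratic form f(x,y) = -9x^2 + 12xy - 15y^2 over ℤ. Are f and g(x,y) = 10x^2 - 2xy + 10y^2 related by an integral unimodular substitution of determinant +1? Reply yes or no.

D₁ = -396, D₂ = -396
f is negative-definite; reduce −f:
−f: translate: b→6 (≡-12 mod 18), so (9,-12,15)→(9,6,12)
−f: reduced (well bottom): (9,6,12) with a≤c, −a<b≤a
flip sign back: reduced form of f is (-9,-6,-12)
g: flip: (10,-2,10)→(10,2,10)
g: reduced (well bottom): (10,2,10) with a≤c, −a<b≤a
reduced forms (-9, -6, -12) vs (10, 2, 10) ⇒ inequivalent

no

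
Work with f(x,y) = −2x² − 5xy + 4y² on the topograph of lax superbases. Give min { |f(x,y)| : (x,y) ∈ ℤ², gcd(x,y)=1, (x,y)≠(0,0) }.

descent: ρ → (4,5,-2)  [lands on river]
river: ρ → (-2,7,1)
river: ρ → (1,7,-2)
river: ρ → (-2,5,4)
river: ρ → (4,3,-3)
river: ρ → (-3,3,4)
closes: descent 1, river 6
min |a| on river = 1

1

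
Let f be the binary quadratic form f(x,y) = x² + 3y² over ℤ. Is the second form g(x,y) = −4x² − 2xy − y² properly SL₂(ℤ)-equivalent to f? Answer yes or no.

D₁ = -12, D₂ = -12
f: reduced (well bottom): (1,0,3) with a≤c, −a<b≤a
g is negative-definite; reduce −g:
−g: flip: (4,2,1)→(1,-2,4)
−g: translate: b→0 (≡-2 mod 2), so (1,-2,4)→(1,0,3)
−g: reduced (well bottom): (1,0,3) with a≤c, −a<b≤a
flip sign back: reduced form of g is (-1,0,-3)
reduced forms (1, 0, 3) vs (-1, 0, -3) ⇒ inequivalent

no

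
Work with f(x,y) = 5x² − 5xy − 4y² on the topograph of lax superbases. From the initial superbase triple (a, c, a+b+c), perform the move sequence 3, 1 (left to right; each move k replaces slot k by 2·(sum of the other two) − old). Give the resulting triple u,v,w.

start (5,-4,-4) = (f(1,0),f(0,1),f(1,1))
replace slot 3: 2·(5+(-4)) − (-4) = 6 → (5,-4,6)
replace slot 1: 2·((-4)+6) − 5 = -1 → (-1,-4,6)

-1,-4,6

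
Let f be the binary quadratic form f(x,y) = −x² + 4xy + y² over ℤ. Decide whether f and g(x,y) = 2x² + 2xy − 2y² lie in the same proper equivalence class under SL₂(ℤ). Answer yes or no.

D₁ = 20, D₂ = 20
river cycle of f (length 2): (1, 4, -1), (-1, 4, 1)
river cycle of g (length 2): (-2, 2, 2), (2, 2, -2)
cycles differ ⇒ inequivalent

no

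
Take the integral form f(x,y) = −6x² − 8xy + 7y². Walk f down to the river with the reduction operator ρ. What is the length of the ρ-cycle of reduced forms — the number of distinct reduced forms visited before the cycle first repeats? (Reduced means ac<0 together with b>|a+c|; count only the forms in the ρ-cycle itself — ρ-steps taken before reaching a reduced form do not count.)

D = 232, ⌊√D⌋ = 15
descent: ρ → (7,8,-6)  [lands on river]
river: ρ → (-6,4,9)
river: ρ → (9,14,-1)
river: ρ → (-1,14,9)
river: ρ → (9,4,-6)
river: ρ → (-6,8,7)
river: ρ → (7,6,-7)
river: ρ → (-7,8,6)
river: ρ → (6,4,-9)
river: ρ → (-9,14,1)
river: ρ → (1,14,-9)
river: ρ → (-9,4,6)
river: ρ → (6,8,-7)
river: ρ → (-7,6,7)
ρ-cycle length = 14 (tail of 1 descent step not counted)

14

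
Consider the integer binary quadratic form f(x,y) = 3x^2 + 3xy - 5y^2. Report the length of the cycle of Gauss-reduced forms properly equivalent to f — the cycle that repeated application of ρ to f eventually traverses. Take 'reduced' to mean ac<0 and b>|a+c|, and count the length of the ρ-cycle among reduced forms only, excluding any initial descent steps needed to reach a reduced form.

D = 69, ⌊√D⌋ = 8
river: ρ → (-5,7,1)
river: ρ → (1,7,-5)
river: ρ → (-5,3,3)
river: ρ → (3,3,-5)
ρ-cycle length = 4 (tail of 0 descent steps not counted)

4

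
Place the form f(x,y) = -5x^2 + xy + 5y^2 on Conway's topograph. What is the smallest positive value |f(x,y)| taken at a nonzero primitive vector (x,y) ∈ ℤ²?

river: ρ → (5,9,-1)
river: ρ → (-1,9,5)
river: ρ → (5,1,-5)
river: ρ → (-5,9,1)
river: ρ → (1,9,-5)
river: ρ → (-5,1,5)
closes: descent 0, river 6
min |a| on river = 1

1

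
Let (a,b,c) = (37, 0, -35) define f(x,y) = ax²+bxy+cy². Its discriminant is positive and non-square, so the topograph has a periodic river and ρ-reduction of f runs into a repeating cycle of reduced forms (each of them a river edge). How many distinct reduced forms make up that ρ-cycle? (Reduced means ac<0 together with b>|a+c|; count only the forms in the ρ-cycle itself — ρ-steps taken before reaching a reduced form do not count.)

D = 5180, ⌊√D⌋ = 71
descent: ρ → (-35,70,2)  [lands on river]
river: ρ → (2,70,-35)
ρ-cycle length = 2 (tail of 1 descent step not counted)

2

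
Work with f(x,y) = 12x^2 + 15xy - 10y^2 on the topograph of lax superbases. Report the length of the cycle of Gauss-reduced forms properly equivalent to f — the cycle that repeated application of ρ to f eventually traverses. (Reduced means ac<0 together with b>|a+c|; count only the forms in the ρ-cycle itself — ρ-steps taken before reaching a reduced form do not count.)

D = 705, ⌊√D⌋ = 26
river: ρ → (-10,25,2)
river: ρ → (2,23,-22)
river: ρ → (-22,21,3)
river: ρ → (3,21,-22)
river: ρ → (-22,23,2)
river: ρ → (2,25,-10)
river: ρ → (-10,15,12)
river: ρ → (12,9,-13)
river: ρ → (-13,17,8)
river: ρ → (8,15,-15)
river: ρ → (-15,15,8)
river: ρ → (8,17,-13)
river: ρ → (-13,9,12)
river: ρ → (12,15,-10)
ρ-cycle length = 14 (tail of 0 descent steps not counted)

14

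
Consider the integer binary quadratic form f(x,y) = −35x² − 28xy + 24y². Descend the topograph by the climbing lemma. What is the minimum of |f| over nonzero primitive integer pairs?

descent: ρ → (24,28,-35)  [lands on river]
river: ρ → (-35,42,17)
river: ρ → (17,60,-8)
river: ρ → (-8,52,45)
river: ρ → (45,38,-15)
river: ρ → (-15,52,24)
river: ρ → (24,44,-23)
river: ρ → (-23,48,20)
river: ρ → (20,32,-39)
river: ρ → (-39,46,13)
river: ρ → (13,58,-15)
river: ρ → (-15,62,5)
river: ρ → (5,58,-39)
river: ρ → (-39,20,24)
closes: descent 1, river 14
min |a| on river = 5

5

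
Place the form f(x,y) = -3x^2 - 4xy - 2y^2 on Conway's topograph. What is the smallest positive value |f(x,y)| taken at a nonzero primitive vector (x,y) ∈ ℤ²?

translate: b→-2 (≡4 mod 6), so (3,4,2)→(3,-2,1)
flip: (3,-2,1)→(1,2,3)
translate: b→0 (≡2 mod 2), so (1,2,3)→(1,0,2)
reduced (well bottom): (1,0,2) with a≤c, −a<b≤a
well minimum |f| = |-1| = 1 (negative-definite)

1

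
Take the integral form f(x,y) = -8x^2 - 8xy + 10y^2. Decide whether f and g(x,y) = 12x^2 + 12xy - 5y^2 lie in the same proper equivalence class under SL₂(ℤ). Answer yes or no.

D₁ = 384, D₂ = 384
river cycle of f (length 4): (10, 8, -8), (-8, 8, 10), (10, 12, -6), (-6, 12, 10)
river cycle of g (length 4): (-5, 18, 3), (3, 18, -5), (-5, 12, 12), (12, 12, -5)
cycles differ ⇒ inequivalent

no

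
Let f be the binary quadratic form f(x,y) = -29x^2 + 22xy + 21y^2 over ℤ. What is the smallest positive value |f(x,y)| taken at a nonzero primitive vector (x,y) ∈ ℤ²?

river: ρ → (21,20,-30)
river: ρ → (-30,40,11)
river: ρ → (11,48,-14)
river: ρ → (-14,36,29)
river: ρ → (29,22,-21)
river: ρ → (-21,20,30)
river: ρ → (30,40,-11)
river: ρ → (-11,48,14)
river: ρ → (14,36,-29)
river: ρ → (-29,22,21)
closes: descent 0, river 10
min |a| on river = 11

11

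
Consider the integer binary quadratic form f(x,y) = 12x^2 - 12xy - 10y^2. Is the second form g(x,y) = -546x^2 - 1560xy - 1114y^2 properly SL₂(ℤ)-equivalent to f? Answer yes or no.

D₁ = 624, D₂ = 624
river cycle of f (length 6): (-10, 12, 12), (12, 12, -10), (-10, 8, 14), (14, 20, -4), (-4, 20, 14), (14, 8, -10)
river cycle of g (length 6): (-10, 12, 12), (12, 12, -10), (-10, 8, 14), (14, 20, -4), (-4, 20, 14), (14, 8, -10)
cycles coincide ⇒ equivalent

yes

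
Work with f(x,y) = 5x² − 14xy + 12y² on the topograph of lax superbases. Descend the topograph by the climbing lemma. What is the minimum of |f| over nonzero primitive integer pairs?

translate: b→-4 (≡-14 mod 10), so (5,-14,12)→(5,-4,3)
flip: (5,-4,3)→(3,4,5)
translate: b→-2 (≡4 mod 6), so (3,4,5)→(3,-2,4)
reduced (well bottom): (3,-2,4) with a≤c, −a<b≤a
well minimum = a = 3

3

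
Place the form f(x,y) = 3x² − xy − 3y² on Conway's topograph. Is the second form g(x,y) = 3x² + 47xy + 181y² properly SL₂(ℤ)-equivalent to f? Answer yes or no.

D₁ = 37, D₂ = 37
river cycle of f (length 6): (-3, 1, 3), (3, 5, -1), (-1, 5, 3), (3, 1, -3), (-3, 5, 1), (1, 5, -3)
river cycle of g (length 6): (3, 5, -1), (-1, 5, 3), (3, 1, -3), (-3, 5, 1), (1, 5, -3), (-3, 1, 3)
cycles coincide ⇒ equivalent

yes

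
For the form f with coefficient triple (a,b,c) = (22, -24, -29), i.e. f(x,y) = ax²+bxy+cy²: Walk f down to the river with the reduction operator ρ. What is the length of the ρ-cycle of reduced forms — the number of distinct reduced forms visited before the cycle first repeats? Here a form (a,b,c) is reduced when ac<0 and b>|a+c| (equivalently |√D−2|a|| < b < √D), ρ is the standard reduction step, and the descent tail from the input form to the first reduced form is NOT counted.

D = 3128, ⌊√D⌋ = 55
descent: ρ → (-29,24,22)  [lands on river]
river: ρ → (22,20,-31)
river: ρ → (-31,42,11)
river: ρ → (11,46,-23)
river: ρ → (-23,46,11)
river: ρ → (11,42,-31)
river: ρ → (-31,20,22)
river: ρ → (22,24,-29)
river: ρ → (-29,34,17)
river: ρ → (17,34,-29)
ρ-cycle length = 10 (tail of 1 descent step not counted)

10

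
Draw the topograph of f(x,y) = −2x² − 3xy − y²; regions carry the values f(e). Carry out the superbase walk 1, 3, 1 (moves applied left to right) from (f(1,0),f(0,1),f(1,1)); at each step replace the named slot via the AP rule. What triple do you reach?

start (-2,-1,-6) = (f(1,0),f(0,1),f(1,1))
replace slot 1: 2·((-1)+(-6)) − (-2) = -12 → (-12,-1,-6)
replace slot 3: 2·((-12)+(-1)) − (-6) = -20 → (-12,-1,-20)
replace slot 1: 2·((-1)+(-20)) − (-12) = -30 → (-30,-1,-20)

-30,-1,-20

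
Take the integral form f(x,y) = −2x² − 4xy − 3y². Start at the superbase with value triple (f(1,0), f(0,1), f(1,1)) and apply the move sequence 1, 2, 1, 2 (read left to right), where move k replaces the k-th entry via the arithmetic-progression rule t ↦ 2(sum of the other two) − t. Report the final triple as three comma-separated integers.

start (-2,-3,-9) = (f(1,0),f(0,1),f(1,1))
replace slot 1: 2·((-3)+(-9)) − (-2) = -22 → (-22,-3,-9)
replace slot 2: 2·((-22)+(-9)) − (-3) = -59 → (-22,-59,-9)
replace slot 1: 2·((-59)+(-9)) − (-22) = -114 → (-114,-59,-9)
replace slot 2: 2·((-114)+(-9)) − (-59) = -187 → (-114,-187,-9)

-114,-187,-9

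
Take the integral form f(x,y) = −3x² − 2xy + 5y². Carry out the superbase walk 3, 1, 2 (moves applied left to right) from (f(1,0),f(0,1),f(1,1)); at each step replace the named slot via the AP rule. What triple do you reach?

start (-3,5,0) = (f(1,0),f(0,1),f(1,1))
replace slot 3: 2·((-3)+5) − 0 = 4 → (-3,5,4)
replace slot 1: 2·(5+4) − (-3) = 21 → (21,5,4)
replace slot 2: 2·(21+4) − 5 = 45 → (21,45,4)

21,45,4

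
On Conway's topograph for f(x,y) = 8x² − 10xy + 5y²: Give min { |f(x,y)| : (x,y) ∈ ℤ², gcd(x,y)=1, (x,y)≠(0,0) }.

translate: b→6 (≡-10 mod 16), so (8,-10,5)→(8,6,3)
flip: (8,6,3)→(3,-6,8)
translate: b→0 (≡-6 mod 6), so (3,-6,8)→(3,0,5)
reduced (well bottom): (3,0,5) with a≤c, −a<b≤a
well minimum = a = 3

3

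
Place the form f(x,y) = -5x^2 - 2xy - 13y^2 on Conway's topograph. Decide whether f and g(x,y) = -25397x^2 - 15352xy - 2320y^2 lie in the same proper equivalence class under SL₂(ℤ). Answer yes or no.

D₁ = -256, D₂ = -256
f is negative-definite; reduce −f:
−f: reduced (well bottom): (5,2,13) with a≤c, −a<b≤a
flip sign back: reduced form of f is (-5,-2,-13)
g is negative-definite; reduce −g:
−g: flip: (25397,15352,2320)→(2320,-15352,25397)
−g: translate: b→-1432 (≡-15352 mod 4640), so (2320,-15352,25397)→(2320,-1432,221)
−g: flip: (2320,-1432,221)→(221,1432,2320)
−g: translate: b→106 (≡1432 mod 442), so (221,1432,2320)→(221,106,13)
−g: flip: (221,106,13)→(13,-106,221)
−g: translate: b→-2 (≡-106 mod 26), so (13,-106,221)→(13,-2,5)
−g: flip: (13,-2,5)→(5,2,13)
−g: reduced (well bottom): (5,2,13) with a≤c, −a<b≤a
flip sign back: reduced form of g is (-5,-2,-13)
reduced forms (-5, -2, -13) vs (-5, -2, -13) ⇒ equivalent

yes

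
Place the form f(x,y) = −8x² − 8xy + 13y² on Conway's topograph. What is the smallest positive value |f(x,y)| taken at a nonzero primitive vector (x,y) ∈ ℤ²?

descent: ρ → (13,8,-8)  [lands on river]
river: ρ → (-8,8,13)
river: ρ → (13,18,-3)
river: ρ → (-3,18,13)
closes: descent 1, river 4
min |a| on river = 3

3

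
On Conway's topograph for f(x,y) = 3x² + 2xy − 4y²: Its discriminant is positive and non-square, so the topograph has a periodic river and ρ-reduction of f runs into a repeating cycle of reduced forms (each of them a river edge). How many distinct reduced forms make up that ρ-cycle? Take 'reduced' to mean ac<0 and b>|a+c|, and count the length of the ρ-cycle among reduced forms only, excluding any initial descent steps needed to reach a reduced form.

D = 52, ⌊√D⌋ = 7
river: ρ → (-4,6,1)
river: ρ → (1,6,-4)
river: ρ → (-4,2,3)
river: ρ → (3,4,-3)
river: ρ → (-3,2,4)
river: ρ → (4,6,-1)
river: ρ → (-1,6,4)
river: ρ → (4,2,-3)
river: ρ → (-3,4,3)
river: ρ → (3,2,-4)
ρ-cycle length = 10 (tail of 0 descent steps not counted)

10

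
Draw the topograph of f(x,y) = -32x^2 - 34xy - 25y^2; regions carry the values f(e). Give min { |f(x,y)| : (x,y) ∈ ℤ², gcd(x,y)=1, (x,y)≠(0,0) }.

translate: b→-30 (≡34 mod 64), so (32,34,25)→(32,-30,23)
flip: (32,-30,23)→(23,30,32)
translate: b→-16 (≡30 mod 46), so (23,30,32)→(23,-16,25)
reduced (well bottom): (23,-16,25) with a≤c, −a<b≤a
well minimum |f| = |-23| = 23 (negative-definite)

23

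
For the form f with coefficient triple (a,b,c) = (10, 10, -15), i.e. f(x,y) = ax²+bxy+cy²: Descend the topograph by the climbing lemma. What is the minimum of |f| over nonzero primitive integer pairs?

river: ρ → (-15,20,5)
river: ρ → (5,20,-15)
river: ρ → (-15,10,10)
river: ρ → (10,10,-15)
closes: descent 0, river 4
min |a| on river = 5

5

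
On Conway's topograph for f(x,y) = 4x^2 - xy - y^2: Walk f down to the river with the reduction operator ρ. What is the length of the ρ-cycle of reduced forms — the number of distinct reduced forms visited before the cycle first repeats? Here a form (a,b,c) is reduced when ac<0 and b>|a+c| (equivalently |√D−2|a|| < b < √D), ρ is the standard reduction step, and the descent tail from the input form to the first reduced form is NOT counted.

D = 17, ⌊√D⌋ = 4
descent: ρ → (-1,3,2)  [lands on river]
river: ρ → (2,1,-2)
river: ρ → (-2,3,1)
river: ρ → (1,3,-2)
river: ρ → (-2,1,2)
river: ρ → (2,3,-1)
ρ-cycle length = 6 (tail of 1 descent step not counted)

6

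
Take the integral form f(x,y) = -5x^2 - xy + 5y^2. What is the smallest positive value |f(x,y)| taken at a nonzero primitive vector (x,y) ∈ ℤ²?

descent: ρ → (5,1,-5)  [lands on river]
river: ρ → (-5,9,1)
river: ρ → (1,9,-5)
river: ρ → (-5,1,5)
river: ρ → (5,9,-1)
river: ρ → (-1,9,5)
closes: descent 1, river 6
min |a| on river = 1

1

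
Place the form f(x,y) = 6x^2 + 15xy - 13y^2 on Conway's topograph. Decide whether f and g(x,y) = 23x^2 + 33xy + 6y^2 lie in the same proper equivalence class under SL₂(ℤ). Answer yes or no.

D₁ = 537, D₂ = 537
river cycle of f (length 16): (-13, 11, 8), (8, 21, -3), (-3, 21, 8), (8, 11, -13), (-13, 15, 6), (6, 21, -4), (-4, 19, 11), (11, 3, -12), (-12, 21, 2), (2, 23, -1), … (6 more)
river cycle of g (length 16): (6, 15, -13), (-13, 11, 8), (8, 21, -3), (-3, 21, 8), (8, 11, -13), (-13, 15, 6), (6, 21, -4), (-4, 19, 11), (11, 3, -12), (-12, 21, 2), … (6 more)
cycles coincide ⇒ equivalent

yes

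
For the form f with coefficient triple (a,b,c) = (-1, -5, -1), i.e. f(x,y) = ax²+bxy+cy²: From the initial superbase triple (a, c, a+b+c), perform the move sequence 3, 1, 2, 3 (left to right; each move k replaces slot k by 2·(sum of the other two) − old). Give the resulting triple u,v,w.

start (-1,-1,-7) = (f(1,0),f(0,1),f(1,1))
replace slot 3: 2·((-1)+(-1)) − (-7) = 3 → (-1,-1,3)
replace slot 1: 2·((-1)+3) − (-1) = 5 → (5,-1,3)
replace slot 2: 2·(5+3) − (-1) = 17 → (5,17,3)
replace slot 3: 2·(5+17) − 3 = 41 → (5,17,41)

5,17,41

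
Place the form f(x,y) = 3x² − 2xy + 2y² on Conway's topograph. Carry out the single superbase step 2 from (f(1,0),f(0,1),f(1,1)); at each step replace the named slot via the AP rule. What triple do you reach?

start (3,2,3) = (f(1,0),f(0,1),f(1,1))
replace slot 2: 2·(3+3) − 2 = 10 → (3,10,3)

3,10,3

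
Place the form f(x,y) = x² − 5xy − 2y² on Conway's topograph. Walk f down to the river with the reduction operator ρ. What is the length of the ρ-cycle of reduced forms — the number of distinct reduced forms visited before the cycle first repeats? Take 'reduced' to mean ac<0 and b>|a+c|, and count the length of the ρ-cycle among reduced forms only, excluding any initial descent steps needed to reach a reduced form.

D = 33, ⌊√D⌋ = 5
descent: ρ → (-2,5,1)  [lands on river]
river: ρ → (1,5,-2)
river: ρ → (-2,3,3)
river: ρ → (3,3,-2)
ρ-cycle length = 4 (tail of 1 descent step not counted)

4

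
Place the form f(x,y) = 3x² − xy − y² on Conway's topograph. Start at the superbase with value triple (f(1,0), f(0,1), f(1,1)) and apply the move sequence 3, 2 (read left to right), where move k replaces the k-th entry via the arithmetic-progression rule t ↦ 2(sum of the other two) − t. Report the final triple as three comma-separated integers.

start (3,-1,1) = (f(1,0),f(0,1),f(1,1))
replace slot 3: 2·(3+(-1)) − 1 = 3 → (3,-1,3)
replace slot 2: 2·(3+3) − (-1) = 13 → (3,13,3)

3,13,3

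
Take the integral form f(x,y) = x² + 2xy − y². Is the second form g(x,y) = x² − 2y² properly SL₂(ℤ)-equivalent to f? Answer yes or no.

D₁ = 8, D₂ = 8
river cycle of f (length 2): (-1, 2, 1), (1, 2, -1)
river cycle of g (length 2): (1, 2, -1), (-1, 2, 1)
cycles coincide ⇒ equivalent

yes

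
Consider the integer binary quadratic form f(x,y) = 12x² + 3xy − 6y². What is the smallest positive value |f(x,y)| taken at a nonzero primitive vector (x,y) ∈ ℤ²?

descent: ρ → (-6,9,9)  [lands on river]
river: ρ → (9,9,-6)
river: ρ → (-6,15,3)
river: ρ → (3,15,-6)
closes: descent 1, river 4
min |a| on river = 3

3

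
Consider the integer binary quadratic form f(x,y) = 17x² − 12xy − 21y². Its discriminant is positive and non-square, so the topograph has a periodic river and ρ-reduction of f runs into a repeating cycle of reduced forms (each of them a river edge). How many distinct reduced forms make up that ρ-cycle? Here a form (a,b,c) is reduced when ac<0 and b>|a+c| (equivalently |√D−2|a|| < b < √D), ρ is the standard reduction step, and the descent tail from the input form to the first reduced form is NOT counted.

D = 1572, ⌊√D⌋ = 39
descent: ρ → (-21,12,17)  [lands on river]
river: ρ → (17,22,-16)
river: ρ → (-16,10,23)
river: ρ → (23,36,-3)
river: ρ → (-3,36,23)
river: ρ → (23,10,-16)
river: ρ → (-16,22,17)
river: ρ → (17,12,-21)
river: ρ → (-21,30,8)
river: ρ → (8,34,-13)
river: ρ → (-13,18,24)
river: ρ → (24,30,-7)
river: ρ → (-7,26,32)
river: ρ → (32,38,-1)
river: ρ → (-1,38,32)
river: ρ → (32,26,-7)
river: ρ → (-7,30,24)
river: ρ → (24,18,-13)
river: ρ → (-13,34,8)
river: ρ → (8,30,-21)
ρ-cycle length = 20 (tail of 1 descent step not counted)

20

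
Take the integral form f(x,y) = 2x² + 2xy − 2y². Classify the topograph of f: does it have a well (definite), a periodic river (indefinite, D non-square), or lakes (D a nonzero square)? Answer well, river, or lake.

D = b²−4ac = 2² − 4·2·(-2) = 20
D > 0 non-square ⇒ indefinite ⇒ periodic river

river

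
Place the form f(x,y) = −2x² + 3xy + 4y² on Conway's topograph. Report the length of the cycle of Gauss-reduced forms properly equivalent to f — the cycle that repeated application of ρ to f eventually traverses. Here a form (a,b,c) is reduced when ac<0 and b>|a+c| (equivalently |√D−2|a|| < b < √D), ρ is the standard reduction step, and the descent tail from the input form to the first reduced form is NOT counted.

D = 41, ⌊√D⌋ = 6
river: ρ → (4,5,-1)
river: ρ → (-1,5,4)
river: ρ → (4,3,-2)
river: ρ → (-2,5,2)
river: ρ → (2,3,-4)
river: ρ → (-4,5,1)
river: ρ → (1,5,-4)
river: ρ → (-4,3,2)
river: ρ → (2,5,-2)
river: ρ → (-2,3,4)
ρ-cycle length = 10 (tail of 0 descent steps not counted)

10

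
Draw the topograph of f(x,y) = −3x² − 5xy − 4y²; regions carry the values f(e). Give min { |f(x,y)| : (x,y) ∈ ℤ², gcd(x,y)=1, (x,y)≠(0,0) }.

translate: b→-1 (≡5 mod 6), so (3,5,4)→(3,-1,2)
flip: (3,-1,2)→(2,1,3)
reduced (well bottom): (2,1,3) with a≤c, −a<b≤a
well minimum |f| = |-2| = 2 (negative-definite)

2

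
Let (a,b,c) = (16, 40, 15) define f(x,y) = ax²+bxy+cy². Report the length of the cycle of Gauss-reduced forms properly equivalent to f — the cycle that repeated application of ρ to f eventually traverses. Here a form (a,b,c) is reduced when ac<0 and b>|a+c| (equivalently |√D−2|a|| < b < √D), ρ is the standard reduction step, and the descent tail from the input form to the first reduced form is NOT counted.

D = 640, ⌊√D⌋ = 25
descent: ρ → (15,20,-4)  [lands on river]
river: ρ → (-4,20,15)
river: ρ → (15,10,-9)
river: ρ → (-9,8,16)
river: ρ → (16,24,-1)
river: ρ → (-1,24,16)
river: ρ → (16,8,-9)
river: ρ → (-9,10,15)
ρ-cycle length = 8 (tail of 1 descent step not counted)

8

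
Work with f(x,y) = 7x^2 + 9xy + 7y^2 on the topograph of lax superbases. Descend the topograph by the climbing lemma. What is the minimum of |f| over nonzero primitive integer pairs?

translate: b→-5 (≡9 mod 14), so (7,9,7)→(7,-5,5)
flip: (7,-5,5)→(5,5,7)
reduced (well bottom): (5,5,7) with a≤c, −a<b≤a
well minimum = a = 5

5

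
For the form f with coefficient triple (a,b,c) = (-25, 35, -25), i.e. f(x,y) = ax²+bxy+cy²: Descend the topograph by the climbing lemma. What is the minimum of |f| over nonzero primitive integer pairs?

translate: b→15 (≡-35 mod 50), so (25,-35,25)→(25,15,15)
flip: (25,15,15)→(15,-15,25)
translate: b→15 (≡-15 mod 30), so (15,-15,25)→(15,15,25)
reduced (well bottom): (15,15,25) with a≤c, −a<b≤a
well minimum |f| = |-15| = 15 (negative-definite)

15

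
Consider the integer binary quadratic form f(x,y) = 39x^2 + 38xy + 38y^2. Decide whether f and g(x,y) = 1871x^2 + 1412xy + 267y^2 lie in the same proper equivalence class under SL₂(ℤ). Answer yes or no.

D₁ = -4484, D₂ = -4484
f: flip: (39,38,38)→(38,-38,39)
f: translate: b→38 (≡-38 mod 76), so (38,-38,39)→(38,38,39)
f: reduced (well bottom): (38,38,39) with a≤c, −a<b≤a
g: flip: (1871,1412,267)→(267,-1412,1871)
g: translate: b→190 (≡-1412 mod 534), so (267,-1412,1871)→(267,190,38)
g: flip: (267,190,38)→(38,-190,267)
g: translate: b→38 (≡-190 mod 76), so (38,-190,267)→(38,38,39)
g: reduced (well bottom): (38,38,39) with a≤c, −a<b≤a
reduced forms (38, 38, 39) vs (38, 38, 39) ⇒ equivalent

yes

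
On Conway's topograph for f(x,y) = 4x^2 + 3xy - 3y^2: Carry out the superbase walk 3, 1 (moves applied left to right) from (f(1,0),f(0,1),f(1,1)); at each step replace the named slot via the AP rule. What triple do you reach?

start (4,-3,4) = (f(1,0),f(0,1),f(1,1))
replace slot 3: 2·(4+(-3)) − 4 = -2 → (4,-3,-2)
replace slot 1: 2·((-3)+(-2)) − 4 = -14 → (-14,-3,-2)

-14,-3,-2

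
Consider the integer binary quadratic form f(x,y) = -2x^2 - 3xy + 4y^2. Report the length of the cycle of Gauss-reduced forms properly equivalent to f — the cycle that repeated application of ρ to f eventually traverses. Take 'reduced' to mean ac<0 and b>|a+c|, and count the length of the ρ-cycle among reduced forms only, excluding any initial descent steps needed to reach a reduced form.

D = 41, ⌊√D⌋ = 6
descent: ρ → (4,3,-2)  [lands on river]
river: ρ → (-2,5,2)
river: ρ → (2,3,-4)
river: ρ → (-4,5,1)
river: ρ → (1,5,-4)
river: ρ → (-4,3,2)
river: ρ → (2,5,-2)
river: ρ → (-2,3,4)
river: ρ → (4,5,-1)
river: ρ → (-1,5,4)
ρ-cycle length = 10 (tail of 1 descent step not counted)

10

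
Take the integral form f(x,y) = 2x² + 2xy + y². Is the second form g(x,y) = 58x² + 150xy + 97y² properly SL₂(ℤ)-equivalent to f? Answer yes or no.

D₁ = -4, D₂ = -4
f: flip: (2,2,1)→(1,-2,2)
f: translate: b→0 (≡-2 mod 2), so (1,-2,2)→(1,0,1)
f: reduced (well bottom): (1,0,1) with a≤c, −a<b≤a
g: translate: b→34 (≡150 mod 116), so (58,150,97)→(58,34,5)
g: flip: (58,34,5)→(5,-34,58)
g: translate: b→-4 (≡-34 mod 10), so (5,-34,58)→(5,-4,1)
g: flip: (5,-4,1)→(1,4,5)
g: translate: b→0 (≡4 mod 2), so (1,4,5)→(1,0,1)
g: reduced (well bottom): (1,0,1) with a≤c, −a<b≤a
reduced forms (1, 0, 1) vs (1, 0, 1) ⇒ equivalent

yes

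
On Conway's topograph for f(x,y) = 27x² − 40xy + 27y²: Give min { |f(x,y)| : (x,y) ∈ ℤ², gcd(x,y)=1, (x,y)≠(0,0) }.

translate: b→14 (≡-40 mod 54), so (27,-40,27)→(27,14,14)
flip: (27,14,14)→(14,-14,27)
translate: b→14 (≡-14 mod 28), so (14,-14,27)→(14,14,27)
reduced (well bottom): (14,14,27) with a≤c, −a<b≤a
well minimum = a = 14

14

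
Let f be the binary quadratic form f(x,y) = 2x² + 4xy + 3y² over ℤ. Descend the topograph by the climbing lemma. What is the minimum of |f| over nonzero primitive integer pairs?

translate: b→0 (≡4 mod 4), so (2,4,3)→(2,0,1)
flip: (2,0,1)→(1,0,2)
reduced (well bottom): (1,0,2) with a≤c, −a<b≤a
well minimum = a = 1

1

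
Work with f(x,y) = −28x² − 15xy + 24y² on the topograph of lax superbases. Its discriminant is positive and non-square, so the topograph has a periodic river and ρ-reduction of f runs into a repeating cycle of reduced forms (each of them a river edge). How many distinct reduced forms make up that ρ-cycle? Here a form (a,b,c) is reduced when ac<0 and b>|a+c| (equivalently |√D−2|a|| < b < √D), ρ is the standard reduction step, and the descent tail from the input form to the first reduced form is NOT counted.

D = 2913, ⌊√D⌋ = 53
descent: ρ → (24,15,-28)  [lands on river]
river: ρ → (-28,41,11)
river: ρ → (11,47,-16)
river: ρ → (-16,49,8)
river: ρ → (8,47,-22)
river: ρ → (-22,41,14)
river: ρ → (14,43,-19)
river: ρ → (-19,33,24)
ρ-cycle length = 8 (tail of 1 descent step not counted)

8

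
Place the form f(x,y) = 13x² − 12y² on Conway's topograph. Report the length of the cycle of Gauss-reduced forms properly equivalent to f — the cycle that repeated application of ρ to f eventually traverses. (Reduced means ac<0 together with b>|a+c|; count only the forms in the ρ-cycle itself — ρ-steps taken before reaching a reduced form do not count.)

D = 624, ⌊√D⌋ = 24
descent: ρ → (-12,24,1)  [lands on river]
river: ρ → (1,24,-12)
ρ-cycle length = 2 (tail of 1 descent step not counted)

2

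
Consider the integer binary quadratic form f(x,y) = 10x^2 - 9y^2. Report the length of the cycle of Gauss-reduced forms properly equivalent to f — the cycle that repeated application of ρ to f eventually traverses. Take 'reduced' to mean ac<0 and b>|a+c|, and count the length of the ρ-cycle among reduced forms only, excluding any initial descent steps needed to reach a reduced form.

D = 360, ⌊√D⌋ = 18
descent: ρ → (-9,18,1)  [lands on river]
river: ρ → (1,18,-9)
ρ-cycle length = 2 (tail of 1 descent step not counted)

2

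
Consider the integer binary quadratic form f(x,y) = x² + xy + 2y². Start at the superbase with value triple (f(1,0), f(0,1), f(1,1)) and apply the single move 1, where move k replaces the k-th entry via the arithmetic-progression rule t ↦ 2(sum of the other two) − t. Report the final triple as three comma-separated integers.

start (1,2,4) = (f(1,0),f(0,1),f(1,1))
replace slot 1: 2·(2+4) − 1 = 11 → (11,2,4)

11,2,4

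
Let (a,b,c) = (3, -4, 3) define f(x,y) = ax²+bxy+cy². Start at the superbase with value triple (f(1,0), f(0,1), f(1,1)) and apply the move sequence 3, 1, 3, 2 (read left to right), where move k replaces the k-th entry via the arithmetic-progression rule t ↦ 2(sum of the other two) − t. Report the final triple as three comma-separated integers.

start (3,3,2) = (f(1,0),f(0,1),f(1,1))
replace slot 3: 2·(3+3) − 2 = 10 → (3,3,10)
replace slot 1: 2·(3+10) − 3 = 23 → (23,3,10)
replace slot 3: 2·(23+3) − 10 = 42 → (23,3,42)
replace slot 2: 2·(23+42) − 3 = 127 → (23,127,42)

23,127,42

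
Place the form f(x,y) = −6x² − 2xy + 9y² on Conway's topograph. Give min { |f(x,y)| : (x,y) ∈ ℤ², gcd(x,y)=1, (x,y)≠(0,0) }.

descent: ρ → (9,2,-6)
descent: ρ → (-6,10,5)  [lands on river]
river: ρ → (5,10,-6)
river: ρ → (-6,14,1)
river: ρ → (1,14,-6)
closes: descent 2, river 4
min |a| on river = 1

1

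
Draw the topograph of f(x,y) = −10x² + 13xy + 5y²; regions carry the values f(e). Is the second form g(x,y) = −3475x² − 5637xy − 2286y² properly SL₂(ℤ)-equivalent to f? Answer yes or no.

D₁ = 369, D₂ = 369
river cycle of f (length 16): (5, 17, -4), (-4, 15, 9), (9, 3, -10), (-10, 17, 2), (2, 19, -1), (-1, 19, 2), (2, 17, -10), (-10, 3, 9), (9, 15, -4), (-4, 17, 5), … (6 more)
river cycle of g (length 16): (-10, 13, 5), (5, 17, -4), (-4, 15, 9), (9, 3, -10), (-10, 17, 2), (2, 19, -1), (-1, 19, 2), (2, 17, -10), (-10, 3, 9), (9, 15, -4), … (6 more)
cycles coincide ⇒ equivalent

yes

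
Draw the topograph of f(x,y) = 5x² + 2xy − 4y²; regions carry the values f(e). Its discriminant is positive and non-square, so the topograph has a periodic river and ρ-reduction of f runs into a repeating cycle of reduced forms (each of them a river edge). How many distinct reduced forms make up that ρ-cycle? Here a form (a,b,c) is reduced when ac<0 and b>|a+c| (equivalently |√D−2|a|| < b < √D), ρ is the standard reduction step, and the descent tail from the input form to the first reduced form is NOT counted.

D = 84, ⌊√D⌋ = 9
river: ρ → (-4,6,3)
river: ρ → (3,6,-4)
river: ρ → (-4,2,5)
river: ρ → (5,8,-1)
river: ρ → (-1,8,5)
river: ρ → (5,2,-4)
ρ-cycle length = 6 (tail of 0 descent steps not counted)

6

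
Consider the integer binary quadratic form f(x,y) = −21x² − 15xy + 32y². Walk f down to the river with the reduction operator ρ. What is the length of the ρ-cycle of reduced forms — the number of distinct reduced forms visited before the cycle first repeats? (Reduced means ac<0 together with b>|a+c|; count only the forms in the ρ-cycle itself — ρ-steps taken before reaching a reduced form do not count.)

D = 2913, ⌊√D⌋ = 53
descent: ρ → (32,15,-21)  [lands on river]
river: ρ → (-21,27,26)
river: ρ → (26,25,-22)
river: ρ → (-22,19,29)
river: ρ → (29,39,-12)
river: ρ → (-12,33,38)
river: ρ → (38,43,-7)
river: ρ → (-7,41,44)
river: ρ → (44,47,-4)
river: ρ → (-4,49,32)
ρ-cycle length = 10 (tail of 1 descent step not counted)

10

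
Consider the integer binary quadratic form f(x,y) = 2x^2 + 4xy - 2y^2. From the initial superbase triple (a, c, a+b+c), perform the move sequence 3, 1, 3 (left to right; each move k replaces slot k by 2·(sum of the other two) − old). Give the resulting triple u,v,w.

start (2,-2,4) = (f(1,0),f(0,1),f(1,1))
replace slot 3: 2·(2+(-2)) − 4 = -4 → (2,-2,-4)
replace slot 1: 2·((-2)+(-4)) − 2 = -14 → (-14,-2,-4)
replace slot 3: 2·((-14)+(-2)) − (-4) = -28 → (-14,-2,-28)

-14,-2,-28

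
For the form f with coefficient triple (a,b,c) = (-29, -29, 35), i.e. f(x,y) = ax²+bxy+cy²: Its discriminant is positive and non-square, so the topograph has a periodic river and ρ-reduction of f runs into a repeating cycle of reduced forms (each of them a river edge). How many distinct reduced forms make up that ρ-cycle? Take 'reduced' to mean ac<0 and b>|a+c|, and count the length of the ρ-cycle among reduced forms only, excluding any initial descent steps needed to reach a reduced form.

D = 4901, ⌊√D⌋ = 70
descent: ρ → (35,29,-29)  [lands on river]
river: ρ → (-29,29,35)
river: ρ → (35,41,-23)
river: ρ → (-23,51,25)
river: ρ → (25,49,-25)
river: ρ → (-25,51,23)
river: ρ → (23,41,-35)
river: ρ → (-35,29,29)
river: ρ → (29,29,-35)
river: ρ → (-35,41,23)
river: ρ → (23,51,-25)
river: ρ → (-25,49,25)
river: ρ → (25,51,-23)
river: ρ → (-23,41,35)
ρ-cycle length = 14 (tail of 1 descent step not counted)

14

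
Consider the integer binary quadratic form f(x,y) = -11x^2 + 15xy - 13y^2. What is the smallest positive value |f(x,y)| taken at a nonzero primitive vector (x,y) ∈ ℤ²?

translate: b→7 (≡-15 mod 22), so (11,-15,13)→(11,7,9)
flip: (11,7,9)→(9,-7,11)
reduced (well bottom): (9,-7,11) with a≤c, −a<b≤a
well minimum |f| = |-9| = 9 (negative-definite)

9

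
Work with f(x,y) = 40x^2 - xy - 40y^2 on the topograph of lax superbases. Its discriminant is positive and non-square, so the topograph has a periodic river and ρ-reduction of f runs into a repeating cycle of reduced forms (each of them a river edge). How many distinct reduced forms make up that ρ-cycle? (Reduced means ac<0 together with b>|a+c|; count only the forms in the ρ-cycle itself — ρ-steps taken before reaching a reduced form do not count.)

D = 6401, ⌊√D⌋ = 80
descent: ρ → (-40,1,40)  [lands on river]
river: ρ → (40,79,-1)
river: ρ → (-1,79,40)
river: ρ → (40,1,-40)
river: ρ → (-40,79,1)
river: ρ → (1,79,-40)
ρ-cycle length = 6 (tail of 1 descent step not counted)

6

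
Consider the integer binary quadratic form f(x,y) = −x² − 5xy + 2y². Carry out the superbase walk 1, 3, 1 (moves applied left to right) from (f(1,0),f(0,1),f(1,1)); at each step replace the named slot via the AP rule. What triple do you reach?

start (-1,2,-4) = (f(1,0),f(0,1),f(1,1))
replace slot 1: 2·(2+(-4)) − (-1) = -3 → (-3,2,-4)
replace slot 3: 2·((-3)+2) − (-4) = 2 → (-3,2,2)
replace slot 1: 2·(2+2) − (-3) = 11 → (11,2,2)

11,2,2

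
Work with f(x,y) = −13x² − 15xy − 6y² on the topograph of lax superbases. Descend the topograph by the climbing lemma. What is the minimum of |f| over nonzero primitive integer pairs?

translate: b→-11 (≡15 mod 26), so (13,15,6)→(13,-11,4)
flip: (13,-11,4)→(4,11,13)
translate: b→3 (≡11 mod 8), so (4,11,13)→(4,3,6)
reduced (well bottom): (4,3,6) with a≤c, −a<b≤a
well minimum |f| = |-4| = 4 (negative-definite)

4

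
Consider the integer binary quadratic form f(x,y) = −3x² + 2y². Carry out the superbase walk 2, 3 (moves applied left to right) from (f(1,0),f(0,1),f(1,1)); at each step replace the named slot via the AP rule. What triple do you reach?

start (-3,2,-1) = (f(1,0),f(0,1),f(1,1))
replace slot 2: 2·((-3)+(-1)) − 2 = -10 → (-3,-10,-1)
replace slot 3: 2·((-3)+(-10)) − (-1) = -25 → (-3,-10,-25)

-3,-10,-25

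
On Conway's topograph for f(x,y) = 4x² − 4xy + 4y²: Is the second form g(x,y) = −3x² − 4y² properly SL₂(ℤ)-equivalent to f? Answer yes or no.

D₁ = -48, D₂ = -48
f: translate: b→4 (≡-4 mod 8), so (4,-4,4)→(4,4,4)
f: reduced (well bottom): (4,4,4) with a≤c, −a<b≤a
g is negative-definite; reduce −g:
−g: reduced (well bottom): (3,0,4) with a≤c, −a<b≤a
flip sign back: reduced form of g is (-3,0,-4)
reduced forms (4, 4, 4) vs (-3, 0, -4) ⇒ inequivalent

no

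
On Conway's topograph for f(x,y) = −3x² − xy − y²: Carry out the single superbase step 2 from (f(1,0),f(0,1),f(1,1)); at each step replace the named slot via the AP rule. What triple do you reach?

start (-3,-1,-5) = (f(1,0),f(0,1),f(1,1))
replace slot 2: 2·((-3)+(-5)) − (-1) = -15 → (-3,-15,-5)

-3,-15,-5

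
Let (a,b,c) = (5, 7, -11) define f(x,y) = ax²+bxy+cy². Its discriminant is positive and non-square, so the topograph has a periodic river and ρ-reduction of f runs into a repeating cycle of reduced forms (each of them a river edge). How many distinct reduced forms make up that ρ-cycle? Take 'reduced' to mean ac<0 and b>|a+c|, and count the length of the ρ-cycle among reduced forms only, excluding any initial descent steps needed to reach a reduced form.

D = 269, ⌊√D⌋ = 16
river: ρ → (-11,15,1)
river: ρ → (1,15,-11)
river: ρ → (-11,7,5)
river: ρ → (5,13,-5)
river: ρ → (-5,7,11)
river: ρ → (11,15,-1)
river: ρ → (-1,15,11)
river: ρ → (11,7,-5)
river: ρ → (-5,13,5)
river: ρ → (5,7,-11)
ρ-cycle length = 10 (tail of 0 descent steps not counted)

10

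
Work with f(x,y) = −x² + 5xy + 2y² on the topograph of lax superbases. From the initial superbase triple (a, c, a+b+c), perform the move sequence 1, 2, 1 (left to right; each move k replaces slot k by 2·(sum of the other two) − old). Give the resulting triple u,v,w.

start (-1,2,6) = (f(1,0),f(0,1),f(1,1))
replace slot 1: 2·(2+6) − (-1) = 17 → (17,2,6)
replace slot 2: 2·(17+6) − 2 = 44 → (17,44,6)
replace slot 1: 2·(44+6) − 17 = 83 → (83,44,6)

83,44,6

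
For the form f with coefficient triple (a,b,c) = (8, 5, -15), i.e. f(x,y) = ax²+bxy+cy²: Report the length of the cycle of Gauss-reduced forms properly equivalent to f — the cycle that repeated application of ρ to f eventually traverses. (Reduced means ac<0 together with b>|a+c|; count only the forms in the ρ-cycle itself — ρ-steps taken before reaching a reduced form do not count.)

D = 505, ⌊√D⌋ = 22
descent: ρ → (-15,-5,8)
descent: ρ → (8,21,-2)  [lands on river]
river: ρ → (-2,19,18)
river: ρ → (18,17,-3)
river: ρ → (-3,19,12)
river: ρ → (12,5,-10)
river: ρ → (-10,15,7)
river: ρ → (7,13,-12)
river: ρ → (-12,11,8)
ρ-cycle length = 8 (tail of 2 descent steps not counted)

8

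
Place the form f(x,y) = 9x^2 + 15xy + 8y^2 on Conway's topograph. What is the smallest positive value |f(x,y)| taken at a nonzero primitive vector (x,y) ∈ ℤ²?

translate: b→-3 (≡15 mod 18), so (9,15,8)→(9,-3,2)
flip: (9,-3,2)→(2,3,9)
translate: b→-1 (≡3 mod 4), so (2,3,9)→(2,-1,8)
reduced (well bottom): (2,-1,8) with a≤c, −a<b≤a
well minimum = a = 2

2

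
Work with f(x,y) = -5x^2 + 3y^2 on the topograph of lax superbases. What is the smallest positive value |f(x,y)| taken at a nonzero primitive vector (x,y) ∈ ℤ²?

descent: ρ → (3,6,-2)  [lands on river]
river: ρ → (-2,6,3)
closes: descent 1, river 2
min |a| on river = 2

2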